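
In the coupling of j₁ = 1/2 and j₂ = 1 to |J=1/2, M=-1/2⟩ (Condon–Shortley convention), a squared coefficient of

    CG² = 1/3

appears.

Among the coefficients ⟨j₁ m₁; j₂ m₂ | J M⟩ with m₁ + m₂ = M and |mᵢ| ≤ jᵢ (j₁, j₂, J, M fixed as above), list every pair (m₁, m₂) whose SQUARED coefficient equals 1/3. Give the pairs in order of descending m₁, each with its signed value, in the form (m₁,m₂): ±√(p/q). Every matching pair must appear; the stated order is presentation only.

(-1/2,0): −√(1/3)

Admissible pairs with m₁+m₂ = M = -1/2: (-1/2,0), (1/2,-1)
  (m₁,m₂)=(1/2,-1): CG² = 2/3, CG = +√(2/3)
  (m₁,m₂)=(-1/2,0): CG² = 1/3, CG = −√(1/3)   ← matches the target
Pairs with CG² = 1/3: (-1/2,0): −√(1/3)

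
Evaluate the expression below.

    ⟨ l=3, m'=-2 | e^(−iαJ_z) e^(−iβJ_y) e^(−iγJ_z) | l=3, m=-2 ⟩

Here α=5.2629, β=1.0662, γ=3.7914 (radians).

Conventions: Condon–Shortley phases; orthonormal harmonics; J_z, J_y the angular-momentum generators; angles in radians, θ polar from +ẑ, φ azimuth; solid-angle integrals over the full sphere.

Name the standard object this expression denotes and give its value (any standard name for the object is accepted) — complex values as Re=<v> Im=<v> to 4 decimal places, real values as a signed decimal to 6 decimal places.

Wigner D-matrix element, Re=-0.2231 Im=0.2041

This is a Wigner D-matrix element — the rotation-matrix element ⟨l m'| R(α,β,γ) |l m⟩ in the angular-momentum basis.
Split into d^3_{-2,-2}(β=1.0662) × two z-phases.
Half-angle: c=0.861236, s=0.508206. N=√(1·120·1·120)=120.000000
k: max(0,(-2)−(-2))=0 … min(3+(-2),3−(-2))=1
  k=0: (−1)^0·120.0000/(120)·0.8612^6·0.5082^0 = +0.408068
  k=1: (−1)^1·120.0000/(24)·0.8612^4·0.5082^2 = -0.710456
d^3_{-2,-2}(1.0662) = +0.408068 -0.710456 = -0.302388
Attach z-rotation phases: D = e^{-i(-2)(5.2629)}·(-0.302388)·e^{-i(-2)(3.7914)} = -0.223109+0.204110i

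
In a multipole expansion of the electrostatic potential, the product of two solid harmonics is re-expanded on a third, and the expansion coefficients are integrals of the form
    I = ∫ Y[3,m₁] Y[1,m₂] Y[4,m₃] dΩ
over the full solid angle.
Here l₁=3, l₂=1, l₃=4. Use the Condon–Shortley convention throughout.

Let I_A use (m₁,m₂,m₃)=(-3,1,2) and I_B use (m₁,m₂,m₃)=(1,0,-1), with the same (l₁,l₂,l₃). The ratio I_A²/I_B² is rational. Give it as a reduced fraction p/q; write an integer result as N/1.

1/15

l's match ⇒ only the (l;m) 3-j factors differ between A and B.
A: triangle coeff Δ(3,1,4) = 1/252; Σ_t [0,0]: t=0:+1/1440 = 1/1440; (3j)²=1/252 [(3 1 4; -3 1 2)], sign=+1
B: triangle coeff Δ(3,1,4) = 1/252; Σ_t [0,0]: t=0:+1/48 = 1/48; (3j)²=5/84 [(3 1 4; 1 0 -1)], sign=-1
I_A²/I_B² = (1/252)/(5/84) = 1/15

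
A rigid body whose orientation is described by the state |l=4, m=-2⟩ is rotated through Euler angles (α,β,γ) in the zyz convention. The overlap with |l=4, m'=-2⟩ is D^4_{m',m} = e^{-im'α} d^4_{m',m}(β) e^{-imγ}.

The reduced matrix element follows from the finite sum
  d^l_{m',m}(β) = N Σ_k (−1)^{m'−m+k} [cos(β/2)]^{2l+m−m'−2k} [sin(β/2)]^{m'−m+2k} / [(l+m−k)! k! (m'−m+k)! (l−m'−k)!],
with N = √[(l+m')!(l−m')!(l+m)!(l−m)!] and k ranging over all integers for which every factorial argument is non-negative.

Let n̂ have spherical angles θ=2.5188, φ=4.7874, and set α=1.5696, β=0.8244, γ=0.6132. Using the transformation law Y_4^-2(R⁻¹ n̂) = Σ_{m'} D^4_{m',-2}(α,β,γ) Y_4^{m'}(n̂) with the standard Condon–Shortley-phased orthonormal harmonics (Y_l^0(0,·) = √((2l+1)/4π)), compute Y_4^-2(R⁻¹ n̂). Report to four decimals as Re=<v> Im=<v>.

Need the full column D^4_{m',-2} for m'=−4..4 at α=1.5696, β=0.8244, γ=0.6132.
cos(β/2)=0.916242, sin(β/2)=0.400626
d^4_{-4,-2}: single k=2 term ⇒ +0.502479;  D = +0.171912+0.472156i
d^4_{-3,-2}: k∈[1..2] ⇒ +0.812594 -0.466072 = +0.346522;  D = +0.325752-0.118165i
d^4_{-2,-2}: k∈[0..2] ⇒ +0.496684 -1.139514 +0.272325 = -0.370505;  D = +0.125927+0.348448i
d^4_{-1,-2}: k∈[0..2] ⇒ -0.921395 +0.880793 -0.112264 = -0.152866;  D = +0.143827-0.051784i
d^4_{0,-2}: k∈[0..2] ⇒ +0.900865 -0.459290 +0.032929 = +0.474504;  D = +0.160206+0.446641i
d^4_{1,-2}: k∈[0..2] ⇒ -0.587195 +0.168396 -0.006439 = -0.425238;  D = -0.400440+0.143094i
d^4_{2,-2}: k∈[0..2] ⇒ +0.272325 -0.041652 +0.000664 = +0.231337;  D = -0.077585-0.217939i
d^4_{3,-2}: k∈[0..1] ⇒ -0.089107 +0.005679 = -0.083428;  D = +0.078630-0.027886i
d^4_{4,-2}: single k=0 term ⇒ +0.018367;  D = +0.006118+0.017318i
Y_4^{m'}(θ=2.5188,φ=4.7874) and Σ D·Y over m':
  (+0.1719+0.4722i)·(+0.0489-0.0151i)  (+0.3258-0.1182i)·(+0.0450+0.1967i)  (+0.1259+0.3484i)·(-0.4072+0.0616i)  (+0.1438-0.0518i)·(-0.0272-0.3617i)  (+0.1602+0.4466i)·(-0.1648+0.0000i)  (-0.4004+0.1431i)·(+0.0272-0.3617i)  (-0.0776-0.2179i)·(-0.4072-0.0616i)  (+0.0786-0.0279i)·(-0.0450+0.1967i)  (+0.0061+0.0173i)·(+0.0489+0.0151i)
Y_4^-2(R⁻¹ n̂) = -0.007266+0.080805i

Re=-0.0073 Im=0.0808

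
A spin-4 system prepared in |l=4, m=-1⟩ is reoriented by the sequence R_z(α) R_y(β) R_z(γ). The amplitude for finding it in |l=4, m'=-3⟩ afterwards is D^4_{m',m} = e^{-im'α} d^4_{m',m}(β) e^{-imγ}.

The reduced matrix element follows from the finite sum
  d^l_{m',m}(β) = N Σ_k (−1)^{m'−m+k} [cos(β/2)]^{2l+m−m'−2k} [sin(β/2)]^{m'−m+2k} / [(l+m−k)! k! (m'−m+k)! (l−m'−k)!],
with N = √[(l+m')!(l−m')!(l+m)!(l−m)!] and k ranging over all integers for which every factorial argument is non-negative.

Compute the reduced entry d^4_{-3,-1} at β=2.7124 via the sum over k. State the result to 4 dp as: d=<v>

d=-0.0241

d^4_{-3,-1}(β=2.7124) via the finite sum:
Half-angle: c=0.212953, s=0.977062. N=√(1·5040·6·120)=1904.940944
Admissible k: 2..3 (factorial args all ≥0)
  k=2: (−1)^0·1904.9409/(240)·0.2130^6·0.9771^2 = +0.000707
  k=3: (−1)^1·1904.9409/(144)·0.2130^4·0.9771^4 = -0.024794
d^4_{-3,-1}(2.7124) = +0.000707 -0.024794 = -0.024087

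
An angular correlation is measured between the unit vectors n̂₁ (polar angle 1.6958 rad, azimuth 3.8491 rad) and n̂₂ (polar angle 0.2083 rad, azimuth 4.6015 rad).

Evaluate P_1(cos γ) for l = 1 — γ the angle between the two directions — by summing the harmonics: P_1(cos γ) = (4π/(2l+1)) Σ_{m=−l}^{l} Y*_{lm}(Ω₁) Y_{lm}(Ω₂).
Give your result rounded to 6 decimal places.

0.027811

Summing Y*_{l m}(θ₁,φ₁)·Y_{l m}(θ₂,φ₂) over m ∈ [−1, 1]; prefactor 4π/(2·1+1) = 4.188790:
  [-1]  conj(Y_{1,-1})(Ω₁) = -0.26052 - 0.22280j ; Y_{1,-1}(Ω₂) = -0.00791 + 0.07101j ; Δ = 0.01788 - 0.01674j
  [+0]  conj(Y_{1,0})(Ω₁) = -0.06092 + 0.00000j ; Y_{1,0}(Ω₂) = 0.47804 + 0.00000j ; Δ = -0.02912 + 0.00000j
  [+1]  conj(Y_{1,1})(Ω₁) = 0.26052 - 0.22280j ; Y_{1,1}(Ω₂) = 0.00791 + 0.07101j ; Δ = 0.01788 + 0.01674j
Accumulated sum 0.00664 + 0.00000j; after 4π/(2l+1) scaling, 0.02781 + 0.00000j ⇒ P_1 = 0.027811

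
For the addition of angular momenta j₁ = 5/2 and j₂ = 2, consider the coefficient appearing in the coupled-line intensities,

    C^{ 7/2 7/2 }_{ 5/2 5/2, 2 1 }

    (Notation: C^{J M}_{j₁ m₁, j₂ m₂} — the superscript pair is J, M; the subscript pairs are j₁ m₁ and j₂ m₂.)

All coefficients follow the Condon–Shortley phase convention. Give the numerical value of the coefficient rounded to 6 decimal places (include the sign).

+√(5/9) = +0.745356

√[8·1!4!3!/9! · 5!0!3!1!7!0!] = √(11520)
  +(−1)^0/∏(0,1,0,3,4,0)! = 1/144  (running 1/144)
⟨..|..⟩ = √(11520)·(1/144) = +0.745356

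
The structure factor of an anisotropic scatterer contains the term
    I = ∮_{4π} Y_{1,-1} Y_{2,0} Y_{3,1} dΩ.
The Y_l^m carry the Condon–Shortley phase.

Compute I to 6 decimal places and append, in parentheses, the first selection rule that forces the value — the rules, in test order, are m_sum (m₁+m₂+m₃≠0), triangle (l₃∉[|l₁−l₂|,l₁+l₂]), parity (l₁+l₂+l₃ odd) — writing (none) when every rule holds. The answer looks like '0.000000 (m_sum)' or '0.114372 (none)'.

Rules hold: Σm=0, L=6 even, 1≤3≤3.
N = 3·5·7 = 105
Δ = 0!·2!·4!/7! = 1/105
Racah Σ t=0..0: t=0:+1/4 = 1/4
⇒ 3j(1 2 3; 0 0 0)² = 3/35, sgn -1
Racah Σ t=0..0: t=0:+1/8 = 1/8
⇒ 3j(1 2 3; -1 0 1)² = 2/35, sgn +1
4πI² = N·(3j₀)²·(3jₘ)² = 18/35
I = -1·√(0.514286/4π) = -0.20230066
No selection rule forces the value: the integral is nonzero (none).

-0.202301 (none)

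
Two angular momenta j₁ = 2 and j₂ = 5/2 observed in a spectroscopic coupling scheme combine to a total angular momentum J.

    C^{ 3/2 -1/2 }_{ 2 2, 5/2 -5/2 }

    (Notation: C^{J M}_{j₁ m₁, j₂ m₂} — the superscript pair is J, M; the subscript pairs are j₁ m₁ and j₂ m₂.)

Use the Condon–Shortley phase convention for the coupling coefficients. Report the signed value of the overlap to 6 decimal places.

+√(8/21) = +0.617213

√[4·3!1!2!/7! · 4!0!0!5!1!2!] = √(384/7)
  +(−1)^0/∏(0,3,0,0,1,2)! = 1/12  (running 1/12)
⟨..|..⟩ = √(384/7)·(1/12) = +0.617213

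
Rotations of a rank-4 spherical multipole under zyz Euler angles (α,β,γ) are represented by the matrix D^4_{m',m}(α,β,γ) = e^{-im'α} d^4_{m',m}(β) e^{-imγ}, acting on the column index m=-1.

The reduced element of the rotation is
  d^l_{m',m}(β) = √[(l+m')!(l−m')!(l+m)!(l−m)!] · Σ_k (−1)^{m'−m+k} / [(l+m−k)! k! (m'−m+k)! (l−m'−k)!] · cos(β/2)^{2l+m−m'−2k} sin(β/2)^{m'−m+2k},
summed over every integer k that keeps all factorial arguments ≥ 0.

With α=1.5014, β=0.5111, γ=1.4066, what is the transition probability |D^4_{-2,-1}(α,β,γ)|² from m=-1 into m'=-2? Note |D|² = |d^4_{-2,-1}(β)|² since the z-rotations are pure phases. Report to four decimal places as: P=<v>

D^4_{-2,-1}(1.5014,0.5111,1.4066) = e^{-i·-2·1.5014}·d^4_{-2,-1}(0.5111)·e^{-i·-1·1.4066}. Compute d first:
Half-angle: c=0.967524, s=0.252778. N=√(2·720·6·120)=1018.233765
k: max(0,(-1)−(-2))=1 … min(4+(-1),4−(-2))=3
  k=1: (−1)^0·1018.2338/(240)·0.9675^7·0.2528^1 = +0.851154
  k=2: (−1)^1·1018.2338/(48)·0.9675^5·0.2528^3 = -0.290490
  k=3: (−1)^2·1018.2338/(72)·0.9675^3·0.2528^5 = +0.013219
d^4_{-2,-1}(0.5111) = +0.851154 -0.290490 +0.013219 = +0.573883
|D^4_{-2,-1}|² = |d^4_{-2,-1}(β)|² = (+0.573883)² = 0.329342 (the z-rotation phases have unit modulus)

P=0.3293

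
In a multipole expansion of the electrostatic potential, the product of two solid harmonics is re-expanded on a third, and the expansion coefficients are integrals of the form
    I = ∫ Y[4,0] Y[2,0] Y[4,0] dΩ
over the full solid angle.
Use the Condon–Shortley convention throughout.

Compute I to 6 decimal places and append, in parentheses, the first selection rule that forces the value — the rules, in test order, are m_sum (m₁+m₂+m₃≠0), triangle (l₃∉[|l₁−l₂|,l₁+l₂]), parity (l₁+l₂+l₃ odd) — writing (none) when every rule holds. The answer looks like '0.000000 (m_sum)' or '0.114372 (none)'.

0.163840 (none)

Checks pass: Σm=0; 10 even; l₃=4∈[2,6].
(2·4+1)(2·2+1)(2·4+1) = 405
Δ: 2! 6! 2! / 11! → 1/13860
sum: t=0:+1/192 t=1:−1/36 t=2:+1/192 = -5/288
3j²(4 2 4; 0 0 0) = Δ·Π!·Σ² = 20/693  (sign -1)
(m-triple is (0,0,0) — same symbol as above.)
combine: 4πI² = 405·20/693·20/693 = 2000/5929
take √, sign +1: I = 0.16383977
No selection rule forces the value: the integral is nonzero (none).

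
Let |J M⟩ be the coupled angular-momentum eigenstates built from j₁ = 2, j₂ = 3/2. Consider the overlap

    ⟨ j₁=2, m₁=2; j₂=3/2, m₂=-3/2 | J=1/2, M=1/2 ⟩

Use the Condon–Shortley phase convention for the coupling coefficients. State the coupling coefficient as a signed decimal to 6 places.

+√(2/5) = +0.632456

j₁+j₂−J=3  J+j₁−j₂=1  J−j₁+j₂=0  j₁+j₂+J+1=5
(j₁±m₁, j₂±m₂, J±M) = (4,0,0,3,1,0)
P² = 72/5
sum k=0..0:
  [0] +1/6 = 1/6
S = 1/6
C² = P²·S² = 2/5 ; C = +0.632456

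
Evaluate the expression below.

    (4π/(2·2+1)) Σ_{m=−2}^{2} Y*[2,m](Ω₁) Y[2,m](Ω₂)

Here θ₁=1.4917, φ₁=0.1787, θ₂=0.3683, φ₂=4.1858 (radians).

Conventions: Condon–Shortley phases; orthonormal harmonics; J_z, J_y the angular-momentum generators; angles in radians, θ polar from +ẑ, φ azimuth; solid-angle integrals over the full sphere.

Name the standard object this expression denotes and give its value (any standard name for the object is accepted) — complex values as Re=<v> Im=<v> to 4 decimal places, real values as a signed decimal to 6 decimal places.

This sum is the spherical-harmonic addition theorem: it equals the Legendre polynomial P_l(cos γ) of the angle γ between the two directions.
Expand P_2 via completeness: Σ_{m} conj(Y_{2,m}) at Ω₁ times Y_{2,m} at Ω₂ —
  m=-2: (0.35961 + 0.13429j) × (-0.02477 - 0.04351j) = -0.00307 - 0.01897j  (running Σ = -0.00307 - 0.01897j)
  m=-1: (0.05988 + 0.01082j) × (-0.13042 + 0.22433j) = -0.01024 + 0.01202j  (running Σ = -0.01330 - 0.00695j)
  m=0: (-0.30948 + 0.00000j) × (0.50814 + 0.00000j) = -0.15726 + 0.00000j  (running Σ = -0.17056 - 0.00695j)
  m=1: (-0.05988 + 0.01082j) × (0.13042 + 0.22433j) = -0.01024 - 0.01202j  (running Σ = -0.18080 - 0.01897j)
  m=2: (0.35961 - 0.13429j) × (-0.02477 + 0.04351j) = -0.00307 + 0.01897j  (running Σ = -0.18387 + 0.00000j)
Accumulated sum -0.18387 + 0.00000j; after 4π/(2l+1) scaling, -0.46210 + 0.00000j ⇒ P_2 = -0.462104

Legendre polynomial (addition theorem), -0.462104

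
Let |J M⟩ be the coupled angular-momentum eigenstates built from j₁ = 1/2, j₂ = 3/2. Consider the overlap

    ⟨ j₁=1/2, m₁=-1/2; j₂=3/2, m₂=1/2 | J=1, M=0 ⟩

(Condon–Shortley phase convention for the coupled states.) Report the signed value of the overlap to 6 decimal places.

triangle: 1!·0!·2!/4! = 2/24
(j±m)!: 0!·1!·2!·1!·1!·1! = 2
prefactor² = (2J+1)·Δ·N² = 1/2
  k=1: −1/(1!·0!·0!·1!·0!·1!) = -1
Σ = -1  ⇒  CG² = 1/2·(-1)² = 1/2
CG = −√(1/2) = -0.707107

-0.707107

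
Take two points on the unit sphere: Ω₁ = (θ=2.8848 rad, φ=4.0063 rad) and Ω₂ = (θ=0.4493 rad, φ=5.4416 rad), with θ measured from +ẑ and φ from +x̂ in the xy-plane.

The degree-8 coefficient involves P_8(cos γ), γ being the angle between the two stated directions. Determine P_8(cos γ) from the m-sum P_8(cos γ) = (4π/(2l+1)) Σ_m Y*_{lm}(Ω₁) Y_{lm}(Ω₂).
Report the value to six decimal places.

-0.299405

Addition theorem: P_8(cos γ) = (4π/17) Σ_m Y*_{lm}(Ω₁) Y_{lm}(Ω₂), m = −8…8:
  m=-8: Y*=+0.000007+0.000005i  Y=+0.000588+0.000284i  product +0.000000+0.000000i
  m=-7: Y*=+0.000132-0.000031i  Y=+0.005004-0.002069i  product +0.000001-0.000000i
  m=-6: Y*=+0.000603-0.001170i  Y=+0.009337-0.026639i  product -0.000026-0.000027i
  m=-5: Y*=-0.003476-0.008485i  Y=-0.050180-0.090888i  product -0.000597+0.000742i
  m=-4: Y*=-0.044885-0.014737i  Y=-0.266341-0.060888i  product +0.011057+0.006658i
  m=-3: Y*=-0.151364+0.092276i  Y=-0.398504+0.282597i  product +0.034242-0.079547i
  m=-2: Y*=-0.071640+0.447854i  Y=-0.054697+0.484690i  product -0.213152-0.059219i
  m=-1: Y*=+0.424115+0.497349i  Y=+0.006161+0.006895i  product -0.000816+0.005989i
  m=+0: Y*=+0.139497-0.000000i  Y=-0.476424+0.000000i  product -0.066460+0.000000i
  m=+1: Y*=-0.424115+0.497349i  Y=-0.006161+0.006895i  product -0.000816-0.005989i
  m=+2: Y*=-0.071640-0.447854i  Y=-0.054697-0.484690i  product -0.213152+0.059219i
  m=+3: Y*=+0.151364+0.092276i  Y=+0.398504+0.282597i  product +0.034242+0.079547i
  m=+4: Y*=-0.044885+0.014737i  Y=-0.266341+0.060888i  product +0.011057-0.006658i
  m=+5: Y*=+0.003476-0.008485i  Y=+0.050180-0.090888i  product -0.000597-0.000742i
  m=+6: Y*=+0.000603+0.001170i  Y=+0.009337+0.026639i  product -0.000026+0.000027i
  m=+7: Y*=-0.000132-0.000031i  Y=-0.005004-0.002069i  product +0.000001+0.000000i
  m=+8: Y*=+0.000007-0.000005i  Y=+0.000588-0.000284i  product +0.000000-0.000000i
Σ over m = -0.405040-0.000000i; ×(4π/17) → -0.299405-0.000000i. Real part: -0.299405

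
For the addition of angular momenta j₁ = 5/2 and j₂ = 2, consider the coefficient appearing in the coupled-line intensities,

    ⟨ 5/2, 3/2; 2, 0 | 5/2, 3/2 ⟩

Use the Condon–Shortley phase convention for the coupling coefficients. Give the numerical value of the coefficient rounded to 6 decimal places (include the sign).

j₁+j₂−J=2  J+j₁−j₂=3  J−j₁+j₂=2  j₁+j₂+J+1=8
(j₁±m₁, j₂±m₂, J±M) = (4,1,2,2,4,1)
P² = 288/35
sum k=0..1:
  [0] +1/8 = 1/8
  [1] −1/6 = -1/6
S = -1/24
C² = P²·S² = 1/70 ; C = -0.119523

−√(1/70) ≈ -0.119523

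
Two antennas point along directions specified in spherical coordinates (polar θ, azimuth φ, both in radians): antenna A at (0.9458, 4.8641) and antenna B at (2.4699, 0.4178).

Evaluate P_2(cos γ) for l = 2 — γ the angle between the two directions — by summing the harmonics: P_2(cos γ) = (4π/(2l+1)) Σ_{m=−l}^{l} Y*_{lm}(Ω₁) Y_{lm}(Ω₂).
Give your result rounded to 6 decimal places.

0.023395

Term-by-term m-sum for l=2 (normalisation 4π/5 = 2.513274):
  m=-2: (-0.24243 - 0.07590j) × (0.10034 - 0.11095j) = -0.03275 + 0.01928j  (running Σ = -0.03275 + 0.01928j)
  m=-1: (0.05540 - 0.36236j) × (-0.34396 + 0.15270j) = 0.03628 + 0.13310j  (running Σ = 0.00353 + 0.15238j)
  m=0: (0.00852 + 0.00000j) × (0.26436 + 0.00000j) = 0.00225 + 0.00000j  (running Σ = 0.00578 + 0.15238j)
  m=1: (-0.05540 - 0.36236j) × (0.34396 + 0.15270j) = 0.03628 - 0.13310j  (running Σ = 0.04206 + 0.01928j)
  m=2: (-0.24243 + 0.07590j) × (0.10034 + 0.11095j) = -0.03275 - 0.01928j  (running Σ = 0.00931 - 0.00000j)
Total Σ_m = 0.00931 - 0.00000j. Multiply by 2.513274: 0.02339 - 0.00000j. P_2(cos γ) = 0.023395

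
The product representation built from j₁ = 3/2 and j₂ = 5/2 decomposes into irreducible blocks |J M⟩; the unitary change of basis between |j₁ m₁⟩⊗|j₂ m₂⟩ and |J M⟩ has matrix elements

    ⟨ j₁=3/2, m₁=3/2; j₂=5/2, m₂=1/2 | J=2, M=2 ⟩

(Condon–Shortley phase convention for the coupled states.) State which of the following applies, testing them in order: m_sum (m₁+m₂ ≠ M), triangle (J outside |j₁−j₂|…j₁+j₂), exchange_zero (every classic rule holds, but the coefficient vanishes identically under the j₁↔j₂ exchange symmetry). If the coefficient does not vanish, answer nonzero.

m-sum: m₁+m₂ = 3/2+1/2 = 2, M = 2  ✓
triangle: |j₁−j₂| = 1 ≤ J = 2 ≤ j₁+j₂ = 4  ✓
exchange: j₁≠j₂ or m₁≠m₂ — the exchange symmetry imposes no constraint here
value check: CG = +√(1/7) = +0.377964 ≠ 0

nonzero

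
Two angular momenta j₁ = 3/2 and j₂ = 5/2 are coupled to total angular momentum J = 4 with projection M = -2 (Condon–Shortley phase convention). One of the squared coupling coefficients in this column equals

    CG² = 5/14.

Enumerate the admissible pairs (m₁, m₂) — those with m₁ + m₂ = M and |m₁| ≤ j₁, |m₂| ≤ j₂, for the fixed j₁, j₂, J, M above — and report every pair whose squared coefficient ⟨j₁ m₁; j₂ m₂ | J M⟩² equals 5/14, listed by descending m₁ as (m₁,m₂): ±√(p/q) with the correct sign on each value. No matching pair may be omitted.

(-3/2,-1/2): +√(5/14)

Admissible pairs with m₁+m₂ = M = -2: (-3/2,-1/2), (-1/2,-3/2), (1/2,-5/2)
  (m₁,m₂)=(1/2,-5/2): CG² = 3/28, CG = +√(3/28)
  (m₁,m₂)=(-1/2,-3/2): CG² = 15/28, CG = +√(15/28)
  (m₁,m₂)=(-3/2,-1/2): CG² = 5/14, CG = +√(5/14)   ← matches the target
Pairs with CG² = 5/14: (-3/2,-1/2): +√(5/14)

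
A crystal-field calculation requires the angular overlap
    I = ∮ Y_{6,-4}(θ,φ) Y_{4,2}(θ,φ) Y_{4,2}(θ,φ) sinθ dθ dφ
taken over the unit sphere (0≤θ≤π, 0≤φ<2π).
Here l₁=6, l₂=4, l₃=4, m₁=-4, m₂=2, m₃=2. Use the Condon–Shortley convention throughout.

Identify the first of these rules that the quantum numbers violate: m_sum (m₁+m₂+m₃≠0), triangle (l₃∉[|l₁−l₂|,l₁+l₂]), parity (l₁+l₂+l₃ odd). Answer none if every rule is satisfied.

none

Σmᵢ = 0  ✓
l₃∈[|l₁−l₂|,l₁+l₂]=[2,10], have l₃=4  ✓
Σlᵢ = 14 ⇒ even  ✓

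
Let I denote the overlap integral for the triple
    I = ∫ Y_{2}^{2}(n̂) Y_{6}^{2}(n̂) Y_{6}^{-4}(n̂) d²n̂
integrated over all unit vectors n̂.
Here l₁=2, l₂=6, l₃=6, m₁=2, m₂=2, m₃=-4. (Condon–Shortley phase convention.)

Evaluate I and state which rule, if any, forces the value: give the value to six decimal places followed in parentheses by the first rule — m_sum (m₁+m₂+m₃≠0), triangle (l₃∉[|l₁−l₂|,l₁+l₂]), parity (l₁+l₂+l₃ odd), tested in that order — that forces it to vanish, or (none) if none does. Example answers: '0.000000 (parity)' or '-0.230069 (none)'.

m-sum 0 ✓  L=14 even ✓  4≤6≤8 ✓
Π(2lᵢ+1) = 5×13×13 = 845
triangle coeff Δ(2,6,6) = 1/90090
Σ_t [0,2]: t=0:+1/69120 t=1:−1/14400 t=2:+1/69120 = -7/172800
(3j)²=14/715 [(2 6 6; 0 0 0)], sign=-1
Σ_t [0,0]: t=0:+1/322560 = 1/322560
(3j)²=18/1001 [(2 6 6; 2 2 -4)], sign=+1
⇒ 4πI² = 36/121
I = (-1)√(36/121/(4π)) = -0.15386989
No selection rule forces the value: the integral is nonzero (none).

-0.153870 (none)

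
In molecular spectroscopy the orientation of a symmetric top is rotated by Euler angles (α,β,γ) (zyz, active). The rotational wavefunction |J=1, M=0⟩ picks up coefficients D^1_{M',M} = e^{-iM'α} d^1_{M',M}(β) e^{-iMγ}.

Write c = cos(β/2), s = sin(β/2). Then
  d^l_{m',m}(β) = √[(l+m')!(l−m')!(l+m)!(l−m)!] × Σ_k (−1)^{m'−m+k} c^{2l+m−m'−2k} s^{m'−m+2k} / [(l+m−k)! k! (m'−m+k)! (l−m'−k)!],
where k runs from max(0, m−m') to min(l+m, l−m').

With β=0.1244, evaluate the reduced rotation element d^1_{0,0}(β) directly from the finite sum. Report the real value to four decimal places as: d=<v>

d^1_{0,0}(β=0.1244) via the finite sum:
c=cos(0.124400/2)=0.998066, s=sin(0.124400/2)=0.062160; N=√[1·1·1·1]=1.000000
Admissible k: 0..1 (factorial args all ≥0)
  k=0: (−1)^0·1.0000/(1)·0.9981^2·0.0622^0 = +0.996136
  k=1: (−1)^1·1.0000/(1)·0.9981^0·0.0622^2 = -0.003864
d^1_{0,0}(0.1244) = +0.996136 -0.003864 = +0.992272

d=0.9923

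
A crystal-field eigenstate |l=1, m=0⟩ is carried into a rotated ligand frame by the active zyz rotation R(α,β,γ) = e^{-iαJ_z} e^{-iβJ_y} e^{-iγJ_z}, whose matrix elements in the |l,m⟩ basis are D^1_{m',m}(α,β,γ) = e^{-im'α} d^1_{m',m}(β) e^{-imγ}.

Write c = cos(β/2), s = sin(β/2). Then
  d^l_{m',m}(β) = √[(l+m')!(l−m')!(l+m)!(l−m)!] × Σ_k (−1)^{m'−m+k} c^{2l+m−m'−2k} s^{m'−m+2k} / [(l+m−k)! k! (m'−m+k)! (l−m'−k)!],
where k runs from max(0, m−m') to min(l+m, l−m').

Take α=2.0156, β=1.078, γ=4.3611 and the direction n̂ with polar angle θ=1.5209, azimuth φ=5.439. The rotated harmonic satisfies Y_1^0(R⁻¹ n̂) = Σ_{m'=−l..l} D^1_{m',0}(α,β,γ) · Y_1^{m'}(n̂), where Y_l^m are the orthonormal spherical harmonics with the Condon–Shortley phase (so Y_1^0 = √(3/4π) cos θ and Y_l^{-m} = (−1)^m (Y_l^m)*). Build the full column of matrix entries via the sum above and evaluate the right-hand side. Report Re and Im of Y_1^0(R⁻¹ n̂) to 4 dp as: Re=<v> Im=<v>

Need the full column D^1_{m',0} for m'=−1..1 at α=2.0156, β=1.0780, γ=4.3611.
cos(β/2)=0.858222, sin(β/2)=0.513278
d^1_{-1,0}: single k=1 term ⇒ +0.622971;  D = -0.268052+0.562352i
d^1_{0,0}: k∈[0..1] ⇒ +0.736546 -0.263454 = +0.473091;  D = +0.473091+0.000000i
d^1_{1,0}: single k=0 term ⇒ -0.622971;  D = +0.268052+0.562352i
Y_1^{m'}(θ=1.5209,φ=5.439) and Σ D·Y over m':
  (-0.2681+0.5624i)·(+0.2292+0.2579i)  (+0.4731+0.0000i)·(+0.0244+0.0000i)  (+0.2681+0.5624i)·(-0.2292+0.2579i)
Y_1^0(R⁻¹ n̂) = -0.401442+0.000000i

Re=-0.4014 Im=0.0000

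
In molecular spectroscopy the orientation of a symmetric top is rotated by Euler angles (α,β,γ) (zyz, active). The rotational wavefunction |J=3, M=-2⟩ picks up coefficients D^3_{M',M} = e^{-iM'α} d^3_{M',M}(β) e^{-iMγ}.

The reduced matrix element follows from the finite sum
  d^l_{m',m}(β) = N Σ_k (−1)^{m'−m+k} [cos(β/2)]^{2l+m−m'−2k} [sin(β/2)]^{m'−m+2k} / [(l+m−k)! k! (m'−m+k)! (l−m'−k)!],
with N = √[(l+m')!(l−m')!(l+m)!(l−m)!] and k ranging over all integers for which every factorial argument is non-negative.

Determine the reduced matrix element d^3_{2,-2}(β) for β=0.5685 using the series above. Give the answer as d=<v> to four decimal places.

d=0.0280

d^3_{2,-2}(β=0.5685) via the finite sum:
Half-angle: c=0.959872, s=0.280438. N=√(120·1·1·120)=120.000000
k∈{0,1} keeps every argument non-negative
  k=0: (−1)^4·120.0000/(24)·0.9599^2·0.2804^4 = +0.028493
  k=1: (−1)^5·120.0000/(120)·0.9599^0·0.2804^6 = -0.000486
d^3_{2,-2}(0.5685) = +0.028493 -0.000486 = +0.028007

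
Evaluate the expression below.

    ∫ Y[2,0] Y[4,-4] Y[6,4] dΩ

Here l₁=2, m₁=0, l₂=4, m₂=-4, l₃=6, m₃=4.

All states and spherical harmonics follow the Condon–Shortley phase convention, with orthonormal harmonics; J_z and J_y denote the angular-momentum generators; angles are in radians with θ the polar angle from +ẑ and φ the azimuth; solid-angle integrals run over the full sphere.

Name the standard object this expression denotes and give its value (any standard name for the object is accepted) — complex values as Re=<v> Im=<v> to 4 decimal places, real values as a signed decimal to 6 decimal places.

This is a Gaunt coefficient — the integral of a triple product of spherical harmonics over the sphere.
Rules hold: Σm=0, L=12 even, 2≤6≤6.
N = 5·9·13 = 585
Δ = 0!·4!·8!/13! = 1/6435
Racah Σ t=0..0: t=0:+1/2304 = 1/2304
⇒ 3j(2 4 6; 0 0 0)² = 5/143, sgn +1
Racah Σ t=0..0: t=0:+1/161280 = 1/161280
⇒ 3j(2 4 6; 0 -4 4)² = 1/143, sgn +1
4πI² = N·(3j₀)²·(3jₘ)² = 225/1573
I = +1·√(0.143039/4π) = 0.10668957

Gaunt coefficient, +0.106690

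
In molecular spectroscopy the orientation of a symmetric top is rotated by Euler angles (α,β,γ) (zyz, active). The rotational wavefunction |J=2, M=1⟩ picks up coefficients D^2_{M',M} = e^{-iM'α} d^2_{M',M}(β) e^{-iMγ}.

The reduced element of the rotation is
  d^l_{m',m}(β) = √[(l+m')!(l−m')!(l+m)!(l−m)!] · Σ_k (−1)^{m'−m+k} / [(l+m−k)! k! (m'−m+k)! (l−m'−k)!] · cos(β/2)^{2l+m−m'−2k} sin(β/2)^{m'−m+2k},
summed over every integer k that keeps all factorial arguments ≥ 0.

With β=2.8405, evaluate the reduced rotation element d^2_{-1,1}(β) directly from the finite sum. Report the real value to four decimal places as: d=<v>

d^2_{-1,1}(β=2.8405) via the finite sum:
With c≡cos(β/2)=0.149978 and s≡sin(β/2)=0.988689, N=[1·6·6·1]^{1/2}=6.000000
k: max(0,(1)−(-1))=2 … min(2+(1),2−(-1))=3
  k=2: (−1)^0·6.0000/(2)·0.1500^2·0.9887^2 = +0.065963
  k=3: (−1)^1·6.0000/(6)·0.1500^0·0.9887^4 = -0.955519
d^2_{-1,1}(2.8405) = +0.065963 -0.955519 = -0.889556

d=-0.8896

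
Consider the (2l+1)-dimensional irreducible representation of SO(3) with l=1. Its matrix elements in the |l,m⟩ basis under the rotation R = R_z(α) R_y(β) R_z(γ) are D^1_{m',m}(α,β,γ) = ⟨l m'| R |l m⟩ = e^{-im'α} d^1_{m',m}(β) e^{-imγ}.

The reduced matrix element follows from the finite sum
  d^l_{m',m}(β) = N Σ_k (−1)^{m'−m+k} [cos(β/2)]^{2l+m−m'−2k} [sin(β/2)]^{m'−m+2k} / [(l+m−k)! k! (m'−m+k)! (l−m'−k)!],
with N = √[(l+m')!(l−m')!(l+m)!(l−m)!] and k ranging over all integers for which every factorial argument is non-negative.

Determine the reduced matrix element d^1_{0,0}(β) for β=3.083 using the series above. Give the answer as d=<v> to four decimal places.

d^1_{0,0}(β=3.0830) via the finite sum:
Half-angle: c=0.029292, s=0.999571. N=√(1·1·1·1)=1.000000
Admissible k: 0..1 (factorial args all ≥0)
  k=0: (−1)^0·1.0000/(1)·0.0293^2·0.9996^0 = +0.000858
  k=1: (−1)^1·1.0000/(1)·0.0293^0·0.9996^2 = -0.999142
d^1_{0,0}(3.0830) = +0.000858 -0.999142 = -0.998284

d=-0.9983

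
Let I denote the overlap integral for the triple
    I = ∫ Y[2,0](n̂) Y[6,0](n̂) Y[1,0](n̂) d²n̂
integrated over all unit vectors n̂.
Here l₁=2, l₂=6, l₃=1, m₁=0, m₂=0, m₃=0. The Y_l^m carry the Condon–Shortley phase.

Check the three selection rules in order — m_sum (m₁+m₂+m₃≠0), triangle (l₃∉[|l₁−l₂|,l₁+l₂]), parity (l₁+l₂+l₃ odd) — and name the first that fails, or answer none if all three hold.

azimuthal sum: 0 + 0 + 0 = 0  ✓
l₃ must lie in [4,8]; have l₃=1  ✗
L = 2 + 6 + 1 = 9 (odd)

triangle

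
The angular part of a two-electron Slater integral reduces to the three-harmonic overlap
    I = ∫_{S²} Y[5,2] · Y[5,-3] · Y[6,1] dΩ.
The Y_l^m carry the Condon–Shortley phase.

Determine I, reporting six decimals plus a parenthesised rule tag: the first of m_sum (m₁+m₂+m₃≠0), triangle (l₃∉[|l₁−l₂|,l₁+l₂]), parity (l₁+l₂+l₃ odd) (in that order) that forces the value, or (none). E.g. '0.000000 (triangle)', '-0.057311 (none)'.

0.016235 (none)

Rules hold: Σm=0, L=16 even, 0≤6≤10.
N = 11·11·13 = 1573
Δ = 4!·6!·6!/17! = 1/28588560
Racah Σ t=0..4: t=0:+1/345600 t=1:−1/13824 t=2:+1/5184 t=3:−1/13824 t=4:+1/345600 = 7/129600
⇒ 3j(5 5 6; 0 0 0)² = 80/7293, sgn +1
Racah Σ t=0..2: t=0:+1/41472 t=1:−1/34560 t=2:+1/345600 = -1/518400
⇒ 3j(5 5 6; 2 -3 1)² = 7/36465, sgn +1
4πI² = N·(3j₀)²·(3jₘ)² = 112/33813
I = +1·√(0.00331234/4π) = 0.01623537
No selection rule forces the value: the integral is nonzero (none).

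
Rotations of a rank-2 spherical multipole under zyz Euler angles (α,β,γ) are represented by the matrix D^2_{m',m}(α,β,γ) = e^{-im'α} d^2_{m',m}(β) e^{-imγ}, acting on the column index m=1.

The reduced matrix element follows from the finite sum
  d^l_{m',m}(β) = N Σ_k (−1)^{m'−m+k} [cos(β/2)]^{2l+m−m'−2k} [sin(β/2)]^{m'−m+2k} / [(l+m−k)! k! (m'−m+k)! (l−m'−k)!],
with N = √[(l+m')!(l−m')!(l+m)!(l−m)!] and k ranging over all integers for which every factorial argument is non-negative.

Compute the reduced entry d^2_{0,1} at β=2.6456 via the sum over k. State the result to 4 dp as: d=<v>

d=-0.5126

d^2_{0,1}(β=2.6456) via the finite sum:
Half-angle: c=0.245462, s=0.969406. N=√(2·2·6·1)=4.898979
k: max(0,(1)−(0))=1 … min(2+(1),2−(0))=2
  k=1: (−1)^0·4.8990/(2)·0.2455^3·0.9694^1 = +0.035118
  k=2: (−1)^1·4.8990/(2)·0.2455^1·0.9694^3 = -0.547744
d^2_{0,1}(2.6456) = +0.035118 -0.547744 = -0.512625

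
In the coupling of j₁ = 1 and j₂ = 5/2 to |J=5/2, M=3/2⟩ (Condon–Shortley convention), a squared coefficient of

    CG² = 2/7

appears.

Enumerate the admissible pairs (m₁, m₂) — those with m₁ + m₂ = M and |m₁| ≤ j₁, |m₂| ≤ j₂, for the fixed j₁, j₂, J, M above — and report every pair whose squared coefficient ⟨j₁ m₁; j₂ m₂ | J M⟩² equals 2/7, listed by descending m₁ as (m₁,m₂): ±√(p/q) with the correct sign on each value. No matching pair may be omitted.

Admissible pairs with m₁+m₂ = M = 3/2: (-1,5/2), (0,3/2), (1,1/2)
  (m₁,m₂)=(1,1/2): CG² = 16/35, CG = +√(16/35)
  (m₁,m₂)=(0,3/2): CG² = 9/35, CG = −√(9/35)
  (m₁,m₂)=(-1,5/2): CG² = 2/7, CG = −√(2/7)   ← matches the target
Pairs with CG² = 2/7: (-1,5/2): −√(2/7)

(-1,5/2): −√(2/7)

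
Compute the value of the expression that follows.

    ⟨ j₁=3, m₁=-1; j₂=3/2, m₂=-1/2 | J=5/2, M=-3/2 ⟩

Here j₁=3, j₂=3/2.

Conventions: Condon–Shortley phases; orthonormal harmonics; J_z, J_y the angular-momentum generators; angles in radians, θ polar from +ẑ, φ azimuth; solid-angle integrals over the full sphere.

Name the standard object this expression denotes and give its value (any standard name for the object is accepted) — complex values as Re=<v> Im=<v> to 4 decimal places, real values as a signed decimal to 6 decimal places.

Clebsch–Gordan coefficient, −√(7/20) ≈ -0.591608

This is a Clebsch–Gordan (vector-coupling) coefficient.
j₁+j₂−J=2  J+j₁−j₂=4  J−j₁+j₂=1  j₁+j₂+J+1=8
(j₁±m₁, j₂±m₂, J±M) = (2,4,1,2,1,4)
P² = 576/35
sum k=0..1:
  [0] +1/48 = 1/48
  [1] −1/6 = -1/6
S = -7/48
C² = P²·S² = 7/20 ; C = -0.591608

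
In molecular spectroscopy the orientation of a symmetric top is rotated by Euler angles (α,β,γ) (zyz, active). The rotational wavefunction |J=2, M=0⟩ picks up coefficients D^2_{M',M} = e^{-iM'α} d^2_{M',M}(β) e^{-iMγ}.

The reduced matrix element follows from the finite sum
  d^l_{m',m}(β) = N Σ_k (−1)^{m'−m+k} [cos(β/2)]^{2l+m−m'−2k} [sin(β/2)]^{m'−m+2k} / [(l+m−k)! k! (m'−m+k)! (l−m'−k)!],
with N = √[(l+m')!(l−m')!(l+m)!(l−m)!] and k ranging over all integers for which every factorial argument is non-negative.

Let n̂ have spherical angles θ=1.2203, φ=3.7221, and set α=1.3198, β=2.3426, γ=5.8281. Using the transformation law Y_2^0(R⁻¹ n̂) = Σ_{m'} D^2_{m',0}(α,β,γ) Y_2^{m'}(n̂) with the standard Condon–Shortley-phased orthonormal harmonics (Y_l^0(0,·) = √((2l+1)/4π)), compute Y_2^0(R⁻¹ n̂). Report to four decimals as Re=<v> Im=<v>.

Need the full column D^2_{m',0} for m'=−2..2 at α=1.3198, β=2.3426, γ=5.8281.
cos(β/2)=0.388954, sin(β/2)=0.921257
d^2_{-2,0}: single k=2 term ⇒ +0.314510;  D = -0.275708+0.151334i
d^2_{-1,0}: k∈[1..2] ⇒ +0.132786 -0.744932 = -0.612146;  D = -0.152038-0.592965i
d^2_{0,0}: k∈[0..2] ⇒ +0.022887 -0.513593 +0.720316 = +0.229611;  D = +0.229611+0.000000i
d^2_{1,0}: k∈[0..1] ⇒ -0.132786 +0.744932 = +0.612146;  D = +0.152038-0.592965i
d^2_{2,0}: single k=0 term ⇒ +0.314510;  D = -0.275708-0.151334i
Y_2^{m'}(θ=1.2203,φ=3.7221) and Σ D·Y over m':
  (-0.2757+0.1513i)·(+0.1358-0.3125i)  (-0.1520-0.5930i)·(-0.2083+0.1366i)  (+0.2296+0.0000i)·(-0.2038+0.0000i)  (+0.1520-0.5930i)·(+0.2083+0.1366i)  (-0.2757-0.1513i)·(+0.1358+0.3125i)
Y_2^0(R⁻¹ n̂) = +0.198323+0.000000i

Re=0.1983 Im=0.0000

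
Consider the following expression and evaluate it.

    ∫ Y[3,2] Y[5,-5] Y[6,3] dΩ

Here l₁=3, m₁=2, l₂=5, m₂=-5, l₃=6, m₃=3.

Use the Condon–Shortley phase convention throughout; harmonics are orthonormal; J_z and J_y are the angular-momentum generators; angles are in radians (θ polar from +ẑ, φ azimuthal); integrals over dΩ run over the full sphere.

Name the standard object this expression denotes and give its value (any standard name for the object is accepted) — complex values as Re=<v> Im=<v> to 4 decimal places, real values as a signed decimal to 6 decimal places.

Gaunt coefficient, +0.088266

This is a Gaunt coefficient — the integral of a triple product of spherical harmonics over the sphere.
Rules hold: Σm=0, L=14 even, 2≤6≤8.
N = 7·11·13 = 1001
Δ = 2!·4!·8!/15! = 1/675675
Racah Σ t=0..2: t=0:+1/8640 t=1:−1/2304 t=2:+1/8640 = -7/34560
⇒ 3j(3 5 6; 0 0 0)² = 7/429, sgn -1
Racah Σ t=0..0: t=0:+1/483840 = 1/483840
⇒ 3j(3 5 6; 2 -5 3)² = 6/1001, sgn -1
4πI² = N·(3j₀)²·(3jₘ)² = 14/143
I = +1·√(0.0979021/4π) = 0.08826552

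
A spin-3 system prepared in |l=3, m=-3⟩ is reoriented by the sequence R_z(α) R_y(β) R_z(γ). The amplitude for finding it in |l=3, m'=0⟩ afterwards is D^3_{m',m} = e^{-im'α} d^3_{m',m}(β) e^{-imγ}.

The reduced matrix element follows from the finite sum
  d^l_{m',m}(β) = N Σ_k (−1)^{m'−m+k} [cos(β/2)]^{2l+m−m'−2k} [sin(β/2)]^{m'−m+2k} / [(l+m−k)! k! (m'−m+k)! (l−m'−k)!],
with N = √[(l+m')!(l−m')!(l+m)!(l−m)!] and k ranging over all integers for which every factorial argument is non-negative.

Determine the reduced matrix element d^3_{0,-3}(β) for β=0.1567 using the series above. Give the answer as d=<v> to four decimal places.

d=-0.0021

d^3_{0,-3}(β=0.1567) via the finite sum:
With c≡cos(β/2)=0.996932 and s≡sin(β/2)=0.078270, N=[6·6·1·720]^{1/2}=160.996894
k∈{0} keeps every argument non-negative
  k=0: (−1)^3·160.9969/(36)·0.9969^3·0.0783^3 = -0.002125
d^3_{0,-3}(0.1567) = -0.002125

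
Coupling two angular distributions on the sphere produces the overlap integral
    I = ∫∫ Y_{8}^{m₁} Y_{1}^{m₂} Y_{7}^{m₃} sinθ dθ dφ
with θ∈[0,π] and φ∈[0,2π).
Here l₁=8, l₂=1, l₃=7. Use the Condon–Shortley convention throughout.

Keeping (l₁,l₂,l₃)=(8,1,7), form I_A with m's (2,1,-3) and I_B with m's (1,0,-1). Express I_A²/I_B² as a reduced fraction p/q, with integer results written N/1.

l's match ⇒ only the (l;m) 3-j factors differ between A and B.
A: triangle coeff Δ(8,1,7) = 1/2040; Σ_t [2,2]: t=2:+1/174182400 = 1/174182400; (3j)²=1/136 [(8 1 7; 2 1 -3)], sign=+1
B: triangle coeff Δ(8,1,7) = 1/2040; Σ_t [1,1]: t=1:−1/29030400 = -1/29030400; (3j)²=21/680 [(8 1 7; 1 0 -1)], sign=-1
I_A²/I_B² = (1/136)/(21/680) = 5/21

5/21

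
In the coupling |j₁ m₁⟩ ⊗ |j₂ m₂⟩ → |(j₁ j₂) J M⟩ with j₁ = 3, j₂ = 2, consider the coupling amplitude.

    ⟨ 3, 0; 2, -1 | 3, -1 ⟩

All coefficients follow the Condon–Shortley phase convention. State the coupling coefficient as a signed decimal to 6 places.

-0.182574

j₁+j₂−J=2  J+j₁−j₂=4  J−j₁+j₂=2  j₁+j₂+J+1=9
(j₁±m₁, j₂±m₂, J±M) = (3,3,1,3,2,4)
P² = 96/5
sum k=0..1:
  [0] +1/12 = 1/12
  [1] −1/8 = -1/8
S = -1/24
C² = P²·S² = 1/30 ; C = -0.182574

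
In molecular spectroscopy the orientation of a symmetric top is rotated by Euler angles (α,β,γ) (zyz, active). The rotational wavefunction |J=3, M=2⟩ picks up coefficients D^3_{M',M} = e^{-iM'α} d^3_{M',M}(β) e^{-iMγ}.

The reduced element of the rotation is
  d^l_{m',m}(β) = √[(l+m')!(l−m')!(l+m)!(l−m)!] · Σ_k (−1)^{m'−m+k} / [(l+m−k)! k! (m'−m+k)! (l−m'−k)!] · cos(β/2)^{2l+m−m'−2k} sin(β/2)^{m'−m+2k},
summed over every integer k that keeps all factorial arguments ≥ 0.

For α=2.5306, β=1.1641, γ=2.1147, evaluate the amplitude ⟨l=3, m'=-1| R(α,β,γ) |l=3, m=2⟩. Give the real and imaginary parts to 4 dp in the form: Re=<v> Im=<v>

Re=-0.0613 Im=-0.4759

D^3_{-1,2}(2.5306,1.1641,2.1147) = e^{-i·-1·2.5306}·d^3_{-1,2}(1.1641)·e^{-i·2·2.1147}. Compute d first:
With c≡cos(β/2)=0.835337 and s≡sin(β/2)=0.549738, N=[2·24·120·1]^{1/2}=75.894664
k∈{3,4} keeps every argument non-negative
  k=3: (−1)^0·75.8947/(12)·0.8353^3·0.5497^3 = +0.612466
  k=4: (−1)^1·75.8947/(24)·0.8353^1·0.5497^5 = -0.132629
d^3_{-1,2}(1.1641) = +0.612466 -0.132629 = +0.479837
Phases: e^{-i·(-1)·2.5306}=-0.819079+0.573681i, e^{-i·(2)·2.1147}=-0.464428+0.885611i ⇒ D=-0.061253-0.475911i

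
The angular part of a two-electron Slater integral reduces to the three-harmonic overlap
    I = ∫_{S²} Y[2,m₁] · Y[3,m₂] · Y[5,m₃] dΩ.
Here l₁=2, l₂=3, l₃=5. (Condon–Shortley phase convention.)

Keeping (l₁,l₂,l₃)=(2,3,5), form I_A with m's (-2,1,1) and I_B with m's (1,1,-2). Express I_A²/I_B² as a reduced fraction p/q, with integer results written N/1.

Same 2,3,5: normalisation and zero-m 3j drop out of the ratio.
A: Δ: 0! 4! 6! / 11! → 1/2310; sum: t=0:+1/1152 = 1/1152; 3j²(2 3 5; -2 1 1) = Δ·Π!·Σ² = 1/154  (sign +1)
B: Δ: 0! 4! 6! / 11! → 1/2310; sum: t=0:+1/288 = 1/288; 3j²(2 3 5; 1 1 -2) = Δ·Π!·Σ² = 1/22  (sign -1)
I_A²/I_B² = (1/154)/(1/22) = 1/7

1/7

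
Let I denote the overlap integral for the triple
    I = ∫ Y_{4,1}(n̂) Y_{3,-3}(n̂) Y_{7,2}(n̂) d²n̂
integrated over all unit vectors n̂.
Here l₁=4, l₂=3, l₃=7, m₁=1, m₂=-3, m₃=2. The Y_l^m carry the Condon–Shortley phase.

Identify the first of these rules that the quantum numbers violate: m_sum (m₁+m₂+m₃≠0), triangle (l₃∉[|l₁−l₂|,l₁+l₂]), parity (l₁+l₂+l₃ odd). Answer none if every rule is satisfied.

azimuthal sum: 1 − 3 + 2 = 0  ✓
1 ≤ 7 ≤ 7 (triangle on l)  ✓
L = 4 + 3 + 7 = 14 (even)  ✓

none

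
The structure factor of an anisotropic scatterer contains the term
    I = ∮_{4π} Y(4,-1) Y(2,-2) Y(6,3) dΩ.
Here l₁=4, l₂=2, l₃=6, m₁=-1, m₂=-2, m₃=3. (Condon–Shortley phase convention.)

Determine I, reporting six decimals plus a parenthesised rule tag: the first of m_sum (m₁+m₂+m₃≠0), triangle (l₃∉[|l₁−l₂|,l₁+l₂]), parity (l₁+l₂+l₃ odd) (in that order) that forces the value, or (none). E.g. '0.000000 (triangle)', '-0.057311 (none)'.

-0.178526 (none)

Rules hold: Σm=0, L=12 even, 2≤6≤6.
N = 9·5·13 = 585
Δ = 0!·8!·4!/13! = 1/6435
Racah Σ t=0..0: t=0:+1/2304 = 1/2304
⇒ 3j(4 2 6; 0 0 0)² = 5/143, sgn +1
Racah Σ t=0..0: t=0:+1/17280 = 1/17280
⇒ 3j(4 2 6; -1 -2 3)² = 14/715, sgn -1
4πI² = N·(3j₀)²·(3jₘ)² = 630/1573
I = -1·√(0.400509/4π) = -0.17852580
No selection rule forces the value: the integral is nonzero (none).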